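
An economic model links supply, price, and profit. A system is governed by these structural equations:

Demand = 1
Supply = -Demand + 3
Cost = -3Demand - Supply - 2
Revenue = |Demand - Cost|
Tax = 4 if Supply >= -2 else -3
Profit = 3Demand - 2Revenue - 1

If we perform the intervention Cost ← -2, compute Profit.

The intervention breaks the incoming arrows to Cost: Cost = -3Demand - Supply - 2 no longer applies, and Cost = -2.
Revenue = |Demand - Cost|  [with Demand=1, Cost=-2]  = 3
Profit = 3Demand - 2Revenue - 1  [with Demand=1, Revenue=3]  = -4

-4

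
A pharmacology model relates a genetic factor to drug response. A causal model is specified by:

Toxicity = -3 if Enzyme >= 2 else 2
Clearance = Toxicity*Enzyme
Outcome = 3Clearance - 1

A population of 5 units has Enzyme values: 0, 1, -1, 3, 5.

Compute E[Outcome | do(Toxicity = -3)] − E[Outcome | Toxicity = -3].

Under do(Toxicity=-3), Toxicity's equation is replaced by Toxicity=-3 for every unit. Per-unit Outcome: -1, -10, 8, -28, -46. Mean = -15.4.
E[Outcome|Toxicity=-3] averages over only the 2 units with Toxicity=-3 (Enzyme = 3, 5): Outcome = -28, -46, mean -37.
Difference = -15.4 − (-37) = 21.6.

21.6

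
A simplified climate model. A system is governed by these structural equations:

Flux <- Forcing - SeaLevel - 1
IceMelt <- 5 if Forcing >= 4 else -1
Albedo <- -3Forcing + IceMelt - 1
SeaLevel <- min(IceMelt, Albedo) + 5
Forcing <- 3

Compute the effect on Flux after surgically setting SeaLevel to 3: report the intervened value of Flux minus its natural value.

Intervening sets SeaLevel = 3 and removes its equation (SeaLevel <- min(IceMelt, Albedo) + 5).
Flux = Forcing - SeaLevel - 1  [with Forcing=3, SeaLevel=3]  = -1
Without intervention: IceMelt = 5 if Forcing >= 4 else -1  [with Forcing=3]  = -1; Albedo = -3Forcing + IceMelt - 1  [with Forcing=3, IceMelt=-1]  = -11; SeaLevel = min(IceMelt, Albedo) + 5  [with IceMelt=-1, Albedo=-11]  = -6; Flux = Forcing - SeaLevel - 1  [with Forcing=3, SeaLevel=-6]  = 8.
Change = -1 − 8 = -9.

-9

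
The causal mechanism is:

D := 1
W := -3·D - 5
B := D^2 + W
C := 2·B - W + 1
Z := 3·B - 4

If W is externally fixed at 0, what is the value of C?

3

Under do(W=0), the mechanism W := -3·D - 5 is discarded; W is fixed at 0.
B = D^2 + W  [with D=1, W=0]  = 1
C = 2·B - W + 1  [with B=1, W=0]  = 3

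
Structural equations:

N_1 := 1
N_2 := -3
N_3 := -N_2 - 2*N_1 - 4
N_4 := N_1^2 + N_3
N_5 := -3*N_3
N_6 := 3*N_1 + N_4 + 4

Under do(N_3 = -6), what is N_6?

The intervention breaks the incoming arrows to N_3: N_3 := -N_2 - 2*N_1 - 4 no longer applies, and N_3 = -6.
N_4 = N_1^2 + N_3  [with N_1=1, N_3=-6]  = -5
N_6 = 3*N_1 + N_4 + 4  [with N_1=1, N_4=-5]  = 2

2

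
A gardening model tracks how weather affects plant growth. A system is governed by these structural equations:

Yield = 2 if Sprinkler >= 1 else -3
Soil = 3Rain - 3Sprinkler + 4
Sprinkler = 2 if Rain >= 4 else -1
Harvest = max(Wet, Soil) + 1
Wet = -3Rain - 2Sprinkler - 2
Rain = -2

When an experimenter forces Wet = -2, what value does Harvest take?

Under do(Wet=-2), the mechanism Wet = -3Rain - 2Sprinkler - 2 is discarded; Wet is fixed at -2.
Sprinkler = 2 if Rain >= 4 else -1  [with Rain=-2]  = -1
Soil = 3Rain - 3Sprinkler + 4  [with Rain=-2, Sprinkler=-1]  = 1
Harvest = max(Wet, Soil) + 1  [with Wet=-2, Soil=1]  = 2

2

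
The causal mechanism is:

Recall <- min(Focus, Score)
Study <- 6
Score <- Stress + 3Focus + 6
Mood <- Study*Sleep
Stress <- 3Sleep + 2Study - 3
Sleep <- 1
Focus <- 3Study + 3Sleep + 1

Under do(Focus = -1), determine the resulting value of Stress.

Under do(Focus=-1), the mechanism Focus <- 3Study + 3Sleep + 1 is discarded; Focus is fixed at -1.
Since Stress is not a descendant of the intervened variable, it is unaffected.
Stress = 3Sleep + 2Study - 3  [with Sleep=1, Study=6]  = 12

12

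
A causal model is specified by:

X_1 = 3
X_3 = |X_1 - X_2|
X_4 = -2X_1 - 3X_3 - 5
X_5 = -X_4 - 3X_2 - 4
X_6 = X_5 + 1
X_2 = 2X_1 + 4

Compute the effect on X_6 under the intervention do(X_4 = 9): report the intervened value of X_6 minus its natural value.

-41

Under do(X_4=9), the mechanism X_4 = -2X_1 - 3X_3 - 5 is discarded; X_4 is fixed at 9.
X_2 = 2X_1 + 4  [with X_1=3]  = 10
X_5 = -X_4 - 3X_2 - 4  [with X_4=9, X_2=10]  = -43
X_6 = X_5 + 1  [with X_5=-43]  = -42
Without intervention: X_2 = 2X_1 + 4  [with X_1=3]  = 10; X_3 = |X_1 - X_2|  [with X_1=3, X_2=10]  = 7; X_4 = -2X_1 - 3X_3 - 5  [with X_1=3, X_3=7]  = -32; X_5 = -X_4 - 3X_2 - 4  [with X_4=-32, X_2=10]  = -2; X_6 = X_5 + 1  [with X_5=-2]  = -1.
Change = -42 − (-1) = -41.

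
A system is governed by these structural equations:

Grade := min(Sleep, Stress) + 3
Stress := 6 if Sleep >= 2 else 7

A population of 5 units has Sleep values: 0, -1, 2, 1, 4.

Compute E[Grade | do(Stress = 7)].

4.2

do(Stress=7) breaks Stress's dependence on Sleep. With Stress=7 fixed, Grade across the units is 3, 2, 5, 4, 7, mean 4.2.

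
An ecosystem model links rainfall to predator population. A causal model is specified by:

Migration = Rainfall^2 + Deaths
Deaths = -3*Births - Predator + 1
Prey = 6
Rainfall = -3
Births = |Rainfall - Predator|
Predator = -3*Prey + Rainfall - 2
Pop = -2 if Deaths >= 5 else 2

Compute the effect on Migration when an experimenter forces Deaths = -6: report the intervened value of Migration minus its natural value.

30

The intervention breaks the incoming arrows to Deaths: Deaths = -3*Births - Predator + 1 no longer applies, and Deaths = -6.
Migration = Rainfall^2 + Deaths  [with Rainfall=-3, Deaths=-6]  = 3
Without intervention: Predator = -3*Prey + Rainfall - 2  [with Prey=6, Rainfall=-3]  = -23; Births = |Rainfall - Predator|  [with Rainfall=-3, Predator=-23]  = 20; Deaths = -3*Births - Predator + 1  [with Births=20, Predator=-23]  = -36; Migration = Rainfall^2 + Deaths  [with Rainfall=-3, Deaths=-36]  = -27.
Change = 3 − (-27) = 30.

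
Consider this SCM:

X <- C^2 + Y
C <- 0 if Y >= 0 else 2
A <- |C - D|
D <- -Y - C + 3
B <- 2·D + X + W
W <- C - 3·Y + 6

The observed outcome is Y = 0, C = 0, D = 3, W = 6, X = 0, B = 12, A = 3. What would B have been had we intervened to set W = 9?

15

Under do(W=9), the mechanism W <- C - 3·Y + 6 is discarded; W is fixed at 9.
C = 0 if Y >= 0 else 2  [with Y=0]  = 0
D = -Y - C + 3  [with Y=0, C=0]  = 3
X = C^2 + Y  [with C=0, Y=0]  = 0
B = 2·D + X + W  [with D=3, X=0, W=9]  = 15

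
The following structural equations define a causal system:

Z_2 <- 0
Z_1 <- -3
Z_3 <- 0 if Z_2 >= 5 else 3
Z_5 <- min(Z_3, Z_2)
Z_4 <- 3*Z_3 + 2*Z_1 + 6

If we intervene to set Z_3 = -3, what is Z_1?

Under do(Z_3=-3), the mechanism Z_3 <- 0 if Z_2 >= 5 else 3 is discarded; Z_3 is fixed at -3.
Z_1 is not downstream of the intervention, so its value is determined by the original equations.

-3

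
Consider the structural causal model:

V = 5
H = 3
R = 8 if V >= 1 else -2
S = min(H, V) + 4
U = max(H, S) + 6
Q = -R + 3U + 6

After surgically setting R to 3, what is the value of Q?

The intervention breaks the incoming arrows to R: R = 8 if V >= 1 else -2 no longer applies, and R = 3.
S = min(H, V) + 4  [with H=3, V=5]  = 7
U = max(H, S) + 6  [with H=3, S=7]  = 13
Q = -R + 3U + 6  [with R=3, U=13]  = 42

42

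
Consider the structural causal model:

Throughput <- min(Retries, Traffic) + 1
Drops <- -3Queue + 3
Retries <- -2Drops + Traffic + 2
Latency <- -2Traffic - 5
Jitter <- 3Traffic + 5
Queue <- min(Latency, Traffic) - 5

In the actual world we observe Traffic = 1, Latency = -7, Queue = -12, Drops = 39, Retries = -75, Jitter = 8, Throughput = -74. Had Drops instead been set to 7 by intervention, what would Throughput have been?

-10

The intervention breaks the incoming arrows to Drops: Drops <- -3Queue + 3 no longer applies, and Drops = 7.
Retries = -2Drops + Traffic + 2  [with Drops=7, Traffic=1]  = -11
Throughput = min(Retries, Traffic) + 1  [with Retries=-11, Traffic=1]  = -10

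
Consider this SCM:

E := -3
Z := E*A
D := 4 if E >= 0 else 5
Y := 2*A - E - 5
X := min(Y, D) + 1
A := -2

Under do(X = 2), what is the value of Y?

do(X=2) replaces the equation X := min(Y, D) + 1 with the constant X = 2.
Since Y is not a descendant of the intervened variable, it is unaffected.
Y = 2*A - E - 5  [with A=-2, E=-3]  = -6

-6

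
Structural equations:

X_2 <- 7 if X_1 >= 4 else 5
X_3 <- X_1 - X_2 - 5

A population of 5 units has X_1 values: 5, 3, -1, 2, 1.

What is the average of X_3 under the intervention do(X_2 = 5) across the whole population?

do(X_2=5) breaks X_2's dependence on X_1. With X_2=5 fixed, X_3 across the units is -5, -7, -11, -8, -9, mean -8.

-8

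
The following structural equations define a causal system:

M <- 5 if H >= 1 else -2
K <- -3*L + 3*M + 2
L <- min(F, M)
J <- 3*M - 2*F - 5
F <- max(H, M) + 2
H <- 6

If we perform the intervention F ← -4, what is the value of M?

Under do(F=-4), the mechanism F <- max(H, M) + 2 is discarded; F is fixed at -4.
Since M is not a descendant of the intervened variable, it is unaffected.
M = 5 if H >= 1 else -2  [with H=6]  = 5

5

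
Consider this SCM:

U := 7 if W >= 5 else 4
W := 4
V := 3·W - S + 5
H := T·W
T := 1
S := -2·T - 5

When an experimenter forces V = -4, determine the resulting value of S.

do(V=-4) replaces the equation V := 3·W - S + 5 with the constant V = -4.
No directed path runs from V to S, so S keeps its natural value.
S = -2·T - 5  [with T=1]  = -7

-7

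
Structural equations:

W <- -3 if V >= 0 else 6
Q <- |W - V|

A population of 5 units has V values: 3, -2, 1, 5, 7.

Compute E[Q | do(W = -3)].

Under do(W=-3), W's equation is replaced by W=-3 for every unit. Per-unit Q: 6, 1, 4, 8, 10. Mean = 5.8.

5.8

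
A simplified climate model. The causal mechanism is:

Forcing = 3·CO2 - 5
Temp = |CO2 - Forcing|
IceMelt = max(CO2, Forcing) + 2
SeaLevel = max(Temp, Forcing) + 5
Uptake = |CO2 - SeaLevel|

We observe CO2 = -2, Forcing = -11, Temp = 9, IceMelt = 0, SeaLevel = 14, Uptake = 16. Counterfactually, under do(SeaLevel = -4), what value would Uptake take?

The intervention breaks the incoming arrows to SeaLevel: SeaLevel = max(Temp, Forcing) + 5 no longer applies, and SeaLevel = -4.
Uptake = |CO2 - SeaLevel|  [with CO2=-2, SeaLevel=-4]  = 2

2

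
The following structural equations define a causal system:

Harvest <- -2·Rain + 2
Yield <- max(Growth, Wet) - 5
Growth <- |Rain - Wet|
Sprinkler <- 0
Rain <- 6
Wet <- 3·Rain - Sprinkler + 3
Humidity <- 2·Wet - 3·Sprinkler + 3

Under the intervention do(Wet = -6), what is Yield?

7

The intervention breaks the incoming arrows to Wet: Wet <- 3·Rain - Sprinkler + 3 no longer applies, and Wet = -6.
Growth = |Rain - Wet|  [with Rain=6, Wet=-6]  = 12
Yield = max(Growth, Wet) - 5  [with Growth=12, Wet=-6]  = 7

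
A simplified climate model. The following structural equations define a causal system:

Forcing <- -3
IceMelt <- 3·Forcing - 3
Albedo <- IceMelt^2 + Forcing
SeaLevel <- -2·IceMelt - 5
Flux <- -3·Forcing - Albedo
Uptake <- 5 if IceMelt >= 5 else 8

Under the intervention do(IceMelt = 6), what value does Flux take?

do(IceMelt=6) replaces the equation IceMelt <- 3·Forcing - 3 with the constant IceMelt = 6.
Albedo = IceMelt^2 + Forcing  [with IceMelt=6, Forcing=-3]  = 33
Flux = -3·Forcing - Albedo  [with Forcing=-3, Albedo=33]  = -24

-24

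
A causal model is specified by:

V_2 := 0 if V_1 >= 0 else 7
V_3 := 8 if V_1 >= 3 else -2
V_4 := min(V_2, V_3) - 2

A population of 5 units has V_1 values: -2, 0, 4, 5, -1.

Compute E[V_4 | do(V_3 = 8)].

0.8

The intervention sets V_3=8 in all 5 units regardless of V_1. Recomputing V_4 per unit gives 5, -2, -2, -2, 5; average 0.8.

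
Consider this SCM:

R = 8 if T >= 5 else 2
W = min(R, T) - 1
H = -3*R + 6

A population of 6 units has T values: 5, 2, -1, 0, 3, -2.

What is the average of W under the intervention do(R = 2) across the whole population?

Every unit gets R=2 under the intervention. W values become 1, 1, -2, -1, 1, -3; E[W|do(R=2)] = -0.5.

-0.5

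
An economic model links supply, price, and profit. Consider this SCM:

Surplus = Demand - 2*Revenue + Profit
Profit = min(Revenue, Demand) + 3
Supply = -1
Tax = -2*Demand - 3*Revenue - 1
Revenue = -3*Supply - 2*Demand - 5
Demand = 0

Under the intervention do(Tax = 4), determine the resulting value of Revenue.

Under do(Tax=4), the mechanism Tax = -2*Demand - 3*Revenue - 1 is discarded; Tax is fixed at 4.
Since Revenue is not a descendant of the intervened variable, it is unaffected.
Revenue = -3*Supply - 2*Demand - 5  [with Supply=-1, Demand=0]  = -2

-2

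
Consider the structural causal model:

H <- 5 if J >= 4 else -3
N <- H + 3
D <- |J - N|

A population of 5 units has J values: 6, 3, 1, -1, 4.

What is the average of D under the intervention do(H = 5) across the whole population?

5.4

Every unit gets H=5 under the intervention. D values become 2, 5, 7, 9, 4; E[D|do(H=5)] = 5.4.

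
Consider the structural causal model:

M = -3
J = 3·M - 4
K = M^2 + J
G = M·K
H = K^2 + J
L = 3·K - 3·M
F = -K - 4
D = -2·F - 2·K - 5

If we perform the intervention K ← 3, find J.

-13

Under do(K=3), the mechanism K = M^2 + J is discarded; K is fixed at 3.
Since J is not a descendant of the intervened variable, it is unaffected.
J = 3·M - 4  [with M=-3]  = -13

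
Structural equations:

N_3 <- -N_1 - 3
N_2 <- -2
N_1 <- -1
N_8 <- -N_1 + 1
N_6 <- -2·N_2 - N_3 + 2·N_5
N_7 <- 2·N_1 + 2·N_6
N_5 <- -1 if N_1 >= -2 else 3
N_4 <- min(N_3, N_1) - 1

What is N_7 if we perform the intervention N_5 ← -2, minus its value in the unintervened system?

-4

Under do(N_5=-2), the mechanism N_5 <- -1 if N_1 >= -2 else 3 is discarded; N_5 is fixed at -2.
N_3 = -N_1 - 3  [with N_1=-1]  = -2
N_6 = -2·N_2 - N_3 + 2·N_5  [with N_2=-2, N_3=-2, N_5=-2]  = 2
N_7 = 2·N_1 + 2·N_6  [with N_1=-1, N_6=2]  = 2
Without intervention: N_3 = -N_1 - 3  [with N_1=-1]  = -2; N_5 = -1 if N_1 >= -2 else 3  [with N_1=-1]  = -1; N_6 = -2·N_2 - N_3 + 2·N_5  [with N_2=-2, N_3=-2, N_5=-1]  = 4; N_7 = 2·N_1 + 2·N_6  [with N_1=-1, N_6=4]  = 6.
Change = 2 − 6 = -4.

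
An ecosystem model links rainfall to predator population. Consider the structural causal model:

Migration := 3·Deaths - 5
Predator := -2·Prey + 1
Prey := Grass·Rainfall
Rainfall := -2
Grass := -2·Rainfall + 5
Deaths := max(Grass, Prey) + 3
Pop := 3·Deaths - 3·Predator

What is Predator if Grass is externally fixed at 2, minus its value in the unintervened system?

Under do(Grass=2), the mechanism Grass := -2·Rainfall + 5 is discarded; Grass is fixed at 2.
Prey = Grass·Rainfall  [with Grass=2, Rainfall=-2]  = -4
Predator = -2·Prey + 1  [with Prey=-4]  = 9
Without intervention: Grass = -2·Rainfall + 5  [with Rainfall=-2]  = 9; Prey = Grass·Rainfall  [with Grass=9, Rainfall=-2]  = -18; Predator = -2·Prey + 1  [with Prey=-18]  = 37.
Change = 9 − 37 = -28.

-28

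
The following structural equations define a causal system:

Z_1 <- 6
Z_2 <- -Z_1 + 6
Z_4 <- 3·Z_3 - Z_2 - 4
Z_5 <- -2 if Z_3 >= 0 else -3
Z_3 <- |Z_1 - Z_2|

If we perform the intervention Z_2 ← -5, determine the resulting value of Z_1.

Under do(Z_2=-5), the mechanism Z_2 <- -Z_1 + 6 is discarded; Z_2 is fixed at -5.
Z_1 is not downstream of the intervention, so its value is determined by the original equations.

6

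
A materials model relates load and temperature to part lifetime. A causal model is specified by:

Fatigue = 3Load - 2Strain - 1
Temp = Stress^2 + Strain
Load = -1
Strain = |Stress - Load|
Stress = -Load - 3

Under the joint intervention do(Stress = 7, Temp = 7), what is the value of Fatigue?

-20

Setting Stress = 7, Temp = 7 by intervention discards those variables' equations.
Strain = |Stress - Load|  [with Stress=7, Load=-1]  = 8
Fatigue = 3Load - 2Strain - 1  [with Load=-1, Strain=8]  = -20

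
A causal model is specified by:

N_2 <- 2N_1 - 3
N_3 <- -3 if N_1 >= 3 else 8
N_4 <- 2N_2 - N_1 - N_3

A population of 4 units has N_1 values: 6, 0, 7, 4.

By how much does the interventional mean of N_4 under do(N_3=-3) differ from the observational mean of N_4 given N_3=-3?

Under do(N_3=-3), N_3's equation is replaced by N_3=-3 for every unit. Per-unit N_4: 15, -3, 18, 9. Mean = 9.75.
Conditioning on N_3=-3 selects the 3 unit(s) with N_1 ∈ {6, 7, 4}. Their N_4 values: 15, 18, 9. Mean = 14.
Difference = 9.75 − 14 = -4.25.

-4.25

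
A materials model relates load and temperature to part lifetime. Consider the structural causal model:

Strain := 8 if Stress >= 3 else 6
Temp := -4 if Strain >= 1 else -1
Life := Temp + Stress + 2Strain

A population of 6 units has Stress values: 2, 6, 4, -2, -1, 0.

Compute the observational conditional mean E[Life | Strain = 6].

E[Life|Strain=6] averages over only the 4 units with Strain=6 (Stress = 2, -2, -1, 0): Life = 10, 6, 7, 8, mean 7.75.

7.75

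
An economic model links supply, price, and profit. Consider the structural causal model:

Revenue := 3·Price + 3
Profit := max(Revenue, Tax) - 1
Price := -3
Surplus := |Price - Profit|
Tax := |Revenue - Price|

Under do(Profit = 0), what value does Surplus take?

Intervening sets Profit = 0 and removes its equation (Profit := max(Revenue, Tax) - 1).
Surplus = |Price - Profit|  [with Price=-3, Profit=0]  = 3

3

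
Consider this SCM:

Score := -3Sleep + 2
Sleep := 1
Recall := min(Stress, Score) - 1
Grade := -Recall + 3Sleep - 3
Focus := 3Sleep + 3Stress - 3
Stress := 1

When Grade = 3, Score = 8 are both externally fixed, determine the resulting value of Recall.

Setting Grade = 3, Score = 8 by intervention discards those variables' equations.
Recall = min(Stress, Score) - 1  [with Stress=1, Score=8]  = 0

0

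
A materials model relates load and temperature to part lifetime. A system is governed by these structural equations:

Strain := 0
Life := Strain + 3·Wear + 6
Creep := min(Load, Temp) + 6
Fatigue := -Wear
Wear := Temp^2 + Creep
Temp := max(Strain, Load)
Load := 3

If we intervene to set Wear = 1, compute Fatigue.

The intervention breaks the incoming arrows to Wear: Wear := Temp^2 + Creep no longer applies, and Wear = 1.
Fatigue = -Wear  [with Wear=1]  = -1

-1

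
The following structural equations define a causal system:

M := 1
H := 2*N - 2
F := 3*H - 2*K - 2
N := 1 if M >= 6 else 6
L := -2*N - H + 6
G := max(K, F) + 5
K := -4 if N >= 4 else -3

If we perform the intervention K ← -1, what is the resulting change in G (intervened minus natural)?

-6

The intervention breaks the incoming arrows to K: K := -4 if N >= 4 else -3 no longer applies, and K = -1.
N = 1 if M >= 6 else 6  [with M=1]  = 6
H = 2*N - 2  [with N=6]  = 10
F = 3*H - 2*K - 2  [with H=10, K=-1]  = 30
G = max(K, F) + 5  [with K=-1, F=30]  = 35
Without intervention: N = 1 if M >= 6 else 6  [with M=1]  = 6; K = -4 if N >= 4 else -3  [with N=6]  = -4; H = 2*N - 2  [with N=6]  = 10; F = 3*H - 2*K - 2  [with H=10, K=-4]  = 36; G = max(K, F) + 5  [with K=-4, F=36]  = 41.
Change = 35 − 41 = -6.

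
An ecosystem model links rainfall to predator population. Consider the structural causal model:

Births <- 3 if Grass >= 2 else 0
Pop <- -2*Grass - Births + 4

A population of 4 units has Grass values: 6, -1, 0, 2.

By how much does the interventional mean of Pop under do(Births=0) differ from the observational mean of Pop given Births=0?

The intervention sets Births=0 in all 4 units regardless of Grass. Recomputing Pop per unit gives -8, 6, 4, 0; average 0.5.
E[Pop|Births=0] averages over only the 2 units with Births=0 (Grass = -1, 0): Pop = 6, 4, mean 5.
Difference = 0.5 − 5 = -4.5.

-4.5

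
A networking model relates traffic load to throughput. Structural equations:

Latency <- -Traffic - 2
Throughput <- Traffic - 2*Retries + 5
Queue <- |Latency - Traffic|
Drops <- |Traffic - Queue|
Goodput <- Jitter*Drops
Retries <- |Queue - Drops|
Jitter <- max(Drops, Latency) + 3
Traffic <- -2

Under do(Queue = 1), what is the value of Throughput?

-1

The intervention breaks the incoming arrows to Queue: Queue <- |Latency - Traffic| no longer applies, and Queue = 1.
Drops = |Traffic - Queue|  [with Traffic=-2, Queue=1]  = 3
Retries = |Queue - Drops|  [with Queue=1, Drops=3]  = 2
Throughput = Traffic - 2*Retries + 5  [with Traffic=-2, Retries=2]  = -1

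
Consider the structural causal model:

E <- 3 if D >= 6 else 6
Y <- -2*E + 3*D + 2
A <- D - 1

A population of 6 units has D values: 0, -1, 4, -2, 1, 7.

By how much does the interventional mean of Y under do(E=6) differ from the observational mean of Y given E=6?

3.3

The intervention sets E=6 in all 6 units regardless of D. Recomputing Y per unit gives -10, -13, 2, -16, -7, 11; average -5.5.
E[Y|E=6] averages over only the 5 units with E=6 (D = 0, -1, 4, -2, 1): Y = -10, -13, 2, -16, -7, mean -8.8.
Difference = -5.5 − (-8.8) = 3.3.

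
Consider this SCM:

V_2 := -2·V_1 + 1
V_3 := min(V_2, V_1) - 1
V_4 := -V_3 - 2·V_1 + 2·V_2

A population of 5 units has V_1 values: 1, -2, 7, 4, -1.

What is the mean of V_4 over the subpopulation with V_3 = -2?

4

E[V_4|V_3=-2] averages over only the 2 units with V_3=-2 (V_1 = 1, -1): V_4 = -2, 10, mean 4.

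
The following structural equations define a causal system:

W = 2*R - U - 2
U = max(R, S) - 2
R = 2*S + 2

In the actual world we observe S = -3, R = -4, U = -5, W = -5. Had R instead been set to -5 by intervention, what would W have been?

Under do(R=-5), the mechanism R = 2*S + 2 is discarded; R is fixed at -5.
U = max(R, S) - 2  [with R=-5, S=-3]  = -5
W = 2*R - U - 2  [with R=-5, U=-5]  = -7

-7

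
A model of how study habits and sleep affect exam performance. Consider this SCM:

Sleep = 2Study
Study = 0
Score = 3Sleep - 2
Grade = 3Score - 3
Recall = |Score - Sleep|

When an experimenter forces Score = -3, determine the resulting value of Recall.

The intervention breaks the incoming arrows to Score: Score = 3Sleep - 2 no longer applies, and Score = -3.
Sleep = 2Study  [with Study=0]  = 0
Recall = |Score - Sleep|  [with Score=-3, Sleep=0]  = 3

3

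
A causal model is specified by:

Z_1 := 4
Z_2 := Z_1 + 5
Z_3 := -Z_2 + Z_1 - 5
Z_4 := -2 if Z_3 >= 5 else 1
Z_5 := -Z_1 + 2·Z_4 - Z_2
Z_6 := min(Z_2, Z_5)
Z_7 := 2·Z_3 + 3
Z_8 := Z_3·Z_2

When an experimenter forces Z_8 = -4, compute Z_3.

-10

Under do(Z_8=-4), the mechanism Z_8 := Z_3·Z_2 is discarded; Z_8 is fixed at -4.
No directed path runs from Z_8 to Z_3, so Z_3 keeps its natural value.
Z_2 = Z_1 + 5  [with Z_1=4]  = 9
Z_3 = -Z_2 + Z_1 - 5  [with Z_2=9, Z_1=4]  = -10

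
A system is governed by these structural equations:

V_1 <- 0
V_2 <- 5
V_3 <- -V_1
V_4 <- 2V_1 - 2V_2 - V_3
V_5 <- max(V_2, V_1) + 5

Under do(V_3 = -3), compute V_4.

The intervention breaks the incoming arrows to V_3: V_3 <- -V_1 no longer applies, and V_3 = -3.
V_4 = 2V_1 - 2V_2 - V_3  [with V_1=0, V_2=5, V_3=-3]  = -7

-7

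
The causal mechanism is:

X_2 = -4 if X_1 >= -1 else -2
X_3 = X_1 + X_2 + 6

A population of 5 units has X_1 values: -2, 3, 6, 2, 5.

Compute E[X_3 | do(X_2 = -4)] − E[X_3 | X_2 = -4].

-1.2

Every unit gets X_2=-4 under the intervention. X_3 values become 0, 5, 8, 4, 7; E[X_3|do(X_2=-4)] = 4.8.
Conditioning on X_2=-4 selects the 4 unit(s) with X_1 ∈ {3, 6, 2, 5}. Their X_3 values: 5, 8, 4, 7. Mean = 6.
Difference = 4.8 − 6 = -1.2.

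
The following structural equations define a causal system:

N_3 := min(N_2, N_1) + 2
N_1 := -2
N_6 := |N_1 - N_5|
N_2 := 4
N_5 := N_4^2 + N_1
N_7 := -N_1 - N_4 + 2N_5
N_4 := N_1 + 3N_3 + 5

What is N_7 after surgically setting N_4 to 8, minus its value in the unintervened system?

The intervention breaks the incoming arrows to N_4: N_4 := N_1 + 3N_3 + 5 no longer applies, and N_4 = 8.
N_5 = N_4^2 + N_1  [with N_4=8, N_1=-2]  = 62
N_7 = -N_1 - N_4 + 2N_5  [with N_1=-2, N_4=8, N_5=62]  = 118
Without intervention: N_3 = min(N_2, N_1) + 2  [with N_2=4, N_1=-2]  = 0; N_4 = N_1 + 3N_3 + 5  [with N_1=-2, N_3=0]  = 3; N_5 = N_4^2 + N_1  [with N_4=3, N_1=-2]  = 7; N_7 = -N_1 - N_4 + 2N_5  [with N_1=-2, N_4=3, N_5=7]  = 13.
Change = 118 − 13 = 105.

105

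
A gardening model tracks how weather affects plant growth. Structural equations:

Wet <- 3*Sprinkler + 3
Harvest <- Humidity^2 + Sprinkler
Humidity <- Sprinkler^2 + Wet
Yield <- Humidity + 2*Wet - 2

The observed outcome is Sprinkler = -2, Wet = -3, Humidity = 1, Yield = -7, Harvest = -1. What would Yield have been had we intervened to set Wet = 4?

14

Under do(Wet=4), the mechanism Wet <- 3*Sprinkler + 3 is discarded; Wet is fixed at 4.
Humidity = Sprinkler^2 + Wet  [with Sprinkler=-2, Wet=4]  = 8
Yield = Humidity + 2*Wet - 2  [with Humidity=8, Wet=4]  = 14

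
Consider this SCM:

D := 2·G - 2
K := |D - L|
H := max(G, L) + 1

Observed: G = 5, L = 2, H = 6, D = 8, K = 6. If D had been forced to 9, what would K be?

Intervening sets D = 9 and removes its equation (D := 2·G - 2).
K = |D - L|  [with D=9, L=2]  = 7

7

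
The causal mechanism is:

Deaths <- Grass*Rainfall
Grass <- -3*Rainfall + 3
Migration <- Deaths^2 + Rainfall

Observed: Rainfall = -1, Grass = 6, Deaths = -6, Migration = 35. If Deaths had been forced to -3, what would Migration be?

8

The intervention breaks the incoming arrows to Deaths: Deaths <- Grass*Rainfall no longer applies, and Deaths = -3.
Migration = Deaths^2 + Rainfall  [with Deaths=-3, Rainfall=-1]  = 8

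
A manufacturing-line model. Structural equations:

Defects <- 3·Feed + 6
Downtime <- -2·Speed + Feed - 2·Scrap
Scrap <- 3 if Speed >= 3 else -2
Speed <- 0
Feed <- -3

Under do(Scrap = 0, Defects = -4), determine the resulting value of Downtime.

The joint intervention fixes Scrap = 0, Defects = -4, removing each variable's own equation.
Downtime = -2·Speed + Feed - 2·Scrap  [with Speed=0, Feed=-3, Scrap=0]  = -3

-3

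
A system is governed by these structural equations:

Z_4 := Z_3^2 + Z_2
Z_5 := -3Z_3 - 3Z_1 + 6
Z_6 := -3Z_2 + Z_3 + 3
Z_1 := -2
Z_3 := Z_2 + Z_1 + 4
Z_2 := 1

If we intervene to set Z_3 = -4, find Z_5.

24

do(Z_3=-4) replaces the equation Z_3 := Z_2 + Z_1 + 4 with the constant Z_3 = -4.
Z_5 = -3Z_3 - 3Z_1 + 6  [with Z_3=-4, Z_1=-2]  = 24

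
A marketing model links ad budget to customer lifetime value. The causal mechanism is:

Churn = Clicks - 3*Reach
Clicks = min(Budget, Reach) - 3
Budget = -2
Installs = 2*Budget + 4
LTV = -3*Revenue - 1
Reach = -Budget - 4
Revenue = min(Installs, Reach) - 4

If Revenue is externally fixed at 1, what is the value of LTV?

-4

Intervening sets Revenue = 1 and removes its equation (Revenue = min(Installs, Reach) - 4).
LTV = -3*Revenue - 1  [with Revenue=1]  = -4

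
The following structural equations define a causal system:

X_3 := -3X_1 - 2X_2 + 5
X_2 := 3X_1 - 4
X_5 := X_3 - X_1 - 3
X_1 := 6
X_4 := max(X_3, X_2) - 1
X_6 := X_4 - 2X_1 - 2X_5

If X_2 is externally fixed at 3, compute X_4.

2

Under do(X_2=3), the mechanism X_2 := 3X_1 - 4 is discarded; X_2 is fixed at 3.
X_3 = -3X_1 - 2X_2 + 5  [with X_1=6, X_2=3]  = -19
X_4 = max(X_3, X_2) - 1  [with X_3=-19, X_2=3]  = 2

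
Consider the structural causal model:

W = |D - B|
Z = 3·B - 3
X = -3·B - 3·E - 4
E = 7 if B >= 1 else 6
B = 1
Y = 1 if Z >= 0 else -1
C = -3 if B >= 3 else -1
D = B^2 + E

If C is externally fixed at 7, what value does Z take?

The intervention breaks the incoming arrows to C: C = -3 if B >= 3 else -1 no longer applies, and C = 7.
Since Z is not a descendant of the intervened variable, it is unaffected.
Z = 3·B - 3  [with B=1]  = 0

0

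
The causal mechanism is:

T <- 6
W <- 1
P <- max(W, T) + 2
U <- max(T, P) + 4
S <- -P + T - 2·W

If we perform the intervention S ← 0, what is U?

12

The intervention breaks the incoming arrows to S: S <- -P + T - 2·W no longer applies, and S = 0.
Since U is not a descendant of the intervened variable, it is unaffected.
P = max(W, T) + 2  [with W=1, T=6]  = 8
U = max(T, P) + 4  [with T=6, P=8]  = 12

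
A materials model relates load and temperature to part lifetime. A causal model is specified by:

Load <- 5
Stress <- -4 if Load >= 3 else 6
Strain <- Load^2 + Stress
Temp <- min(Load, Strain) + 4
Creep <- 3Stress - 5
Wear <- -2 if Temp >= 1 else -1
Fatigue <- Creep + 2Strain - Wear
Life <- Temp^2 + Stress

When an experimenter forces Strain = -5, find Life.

-3

The intervention breaks the incoming arrows to Strain: Strain <- Load^2 + Stress no longer applies, and Strain = -5.
Stress = -4 if Load >= 3 else 6  [with Load=5]  = -4
Temp = min(Load, Strain) + 4  [with Load=5, Strain=-5]  = -1
Life = Temp^2 + Stress  [with Temp=-1, Stress=-4]  = -3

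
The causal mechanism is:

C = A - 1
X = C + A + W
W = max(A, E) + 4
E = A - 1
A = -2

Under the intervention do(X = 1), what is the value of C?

Under do(X=1), the mechanism X = C + A + W is discarded; X is fixed at 1.
No directed path runs from X to C, so C keeps its natural value.
C = A - 1  [with A=-2]  = -3

-3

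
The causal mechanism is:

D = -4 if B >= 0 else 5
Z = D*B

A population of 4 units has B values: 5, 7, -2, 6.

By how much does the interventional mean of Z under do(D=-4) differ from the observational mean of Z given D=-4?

8

do(D=-4) breaks D's dependence on B. With D=-4 fixed, Z across the units is -20, -28, 8, -24, mean -16.
E[Z|D=-4] averages over only the 3 units with D=-4 (B = 5, 7, 6): Z = -20, -28, -24, mean -24.
Difference = -16 − (-24) = 8.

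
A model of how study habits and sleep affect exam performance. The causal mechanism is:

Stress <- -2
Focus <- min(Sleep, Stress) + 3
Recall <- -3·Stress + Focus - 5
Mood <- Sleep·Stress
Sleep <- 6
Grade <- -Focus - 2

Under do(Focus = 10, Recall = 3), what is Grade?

-12

Setting Focus = 10, Recall = 3 by intervention discards those variables' equations.
Grade = -Focus - 2  [with Focus=10]  = -12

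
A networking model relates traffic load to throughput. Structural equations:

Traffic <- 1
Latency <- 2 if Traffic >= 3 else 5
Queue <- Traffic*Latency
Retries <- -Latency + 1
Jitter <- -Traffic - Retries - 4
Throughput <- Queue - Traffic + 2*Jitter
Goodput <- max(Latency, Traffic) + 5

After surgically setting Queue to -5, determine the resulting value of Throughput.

-8

The intervention breaks the incoming arrows to Queue: Queue <- Traffic*Latency no longer applies, and Queue = -5.
Latency = 2 if Traffic >= 3 else 5  [with Traffic=1]  = 5
Retries = -Latency + 1  [with Latency=5]  = -4
Jitter = -Traffic - Retries - 4  [with Traffic=1, Retries=-4]  = -1
Throughput = Queue - Traffic + 2*Jitter  [with Queue=-5, Traffic=1, Jitter=-1]  = -8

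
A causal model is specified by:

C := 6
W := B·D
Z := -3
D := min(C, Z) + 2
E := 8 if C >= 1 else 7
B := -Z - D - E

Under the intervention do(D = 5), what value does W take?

The intervention breaks the incoming arrows to D: D := min(C, Z) + 2 no longer applies, and D = 5.
E = 8 if C >= 1 else 7  [with C=6]  = 8
B = -Z - D - E  [with Z=-3, D=5, E=8]  = -10
W = B·D  [with B=-10, D=5]  = -50

-50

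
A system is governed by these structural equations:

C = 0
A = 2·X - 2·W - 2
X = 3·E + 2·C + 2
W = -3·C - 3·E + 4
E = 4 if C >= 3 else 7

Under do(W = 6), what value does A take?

Intervening sets W = 6 and removes its equation (W = -3·C - 3·E + 4).
E = 4 if C >= 3 else 7  [with C=0]  = 7
X = 3·E + 2·C + 2  [with E=7, C=0]  = 23
A = 2·X - 2·W - 2  [with X=23, W=6]  = 32

32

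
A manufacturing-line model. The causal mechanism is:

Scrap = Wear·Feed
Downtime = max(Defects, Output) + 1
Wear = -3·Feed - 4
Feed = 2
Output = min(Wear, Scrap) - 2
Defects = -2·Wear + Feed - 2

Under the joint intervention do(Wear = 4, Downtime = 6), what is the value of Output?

Setting Wear = 4, Downtime = 6 by intervention discards those variables' equations.
Scrap = Wear·Feed  [with Wear=4, Feed=2]  = 8
Output = min(Wear, Scrap) - 2  [with Wear=4, Scrap=8]  = 2

2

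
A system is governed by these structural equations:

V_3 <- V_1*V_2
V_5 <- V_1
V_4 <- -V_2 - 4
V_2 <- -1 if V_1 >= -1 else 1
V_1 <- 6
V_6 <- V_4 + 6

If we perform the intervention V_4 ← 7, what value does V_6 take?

13

Under do(V_4=7), the mechanism V_4 <- -V_2 - 4 is discarded; V_4 is fixed at 7.
V_6 = V_4 + 6  [with V_4=7]  = 13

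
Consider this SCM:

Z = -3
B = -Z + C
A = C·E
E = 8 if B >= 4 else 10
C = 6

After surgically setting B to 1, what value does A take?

do(B=1) replaces the equation B = -Z + C with the constant B = 1.
E = 8 if B >= 4 else 10  [with B=1]  = 10
A = C·E  [with C=6, E=10]  = 60

60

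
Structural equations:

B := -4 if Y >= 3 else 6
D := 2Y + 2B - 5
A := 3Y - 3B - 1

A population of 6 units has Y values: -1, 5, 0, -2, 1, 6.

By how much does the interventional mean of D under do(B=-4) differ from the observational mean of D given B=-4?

-8

Every unit gets B=-4 under the intervention. D values become -15, -3, -13, -17, -11, -1; E[D|do(B=-4)] = -10.
Observing B=-4 restricts to units where B's equation naturally yields -4: Y ∈ {5, 6}. In that subpopulation D = -3, -1, mean -2.
Difference = -10 − (-2) = -8.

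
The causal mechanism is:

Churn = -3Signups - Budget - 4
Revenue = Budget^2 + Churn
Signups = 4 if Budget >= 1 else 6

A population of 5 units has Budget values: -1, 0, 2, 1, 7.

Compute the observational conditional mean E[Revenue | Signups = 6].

Conditioning on Signups=6 selects the 2 unit(s) with Budget ∈ {-1, 0}. Their Revenue values: -20, -22. Mean = -21.

-21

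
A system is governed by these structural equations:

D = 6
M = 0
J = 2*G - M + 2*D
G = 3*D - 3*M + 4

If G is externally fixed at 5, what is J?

22

The intervention breaks the incoming arrows to G: G = 3*D - 3*M + 4 no longer applies, and G = 5.
J = 2*G - M + 2*D  [with G=5, M=0, D=6]  = 22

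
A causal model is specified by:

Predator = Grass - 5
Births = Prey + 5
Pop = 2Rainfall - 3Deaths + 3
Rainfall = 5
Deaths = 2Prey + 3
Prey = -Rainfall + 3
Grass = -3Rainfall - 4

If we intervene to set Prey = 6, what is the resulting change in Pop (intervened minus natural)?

The intervention breaks the incoming arrows to Prey: Prey = -Rainfall + 3 no longer applies, and Prey = 6.
Deaths = 2Prey + 3  [with Prey=6]  = 15
Pop = 2Rainfall - 3Deaths + 3  [with Rainfall=5, Deaths=15]  = -32
Without intervention: Prey = -Rainfall + 3  [with Rainfall=5]  = -2; Deaths = 2Prey + 3  [with Prey=-2]  = -1; Pop = 2Rainfall - 3Deaths + 3  [with Rainfall=5, Deaths=-1]  = 16.
Change = -32 − 16 = -48.

-48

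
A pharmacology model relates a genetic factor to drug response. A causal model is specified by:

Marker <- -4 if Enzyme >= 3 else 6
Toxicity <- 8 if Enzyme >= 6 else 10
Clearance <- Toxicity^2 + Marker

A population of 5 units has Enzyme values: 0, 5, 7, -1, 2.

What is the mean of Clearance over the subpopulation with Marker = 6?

Conditioning on Marker=6 selects the 3 unit(s) with Enzyme ∈ {0, -1, 2}. Their Clearance values: 106, 106, 106. Mean = 106.

106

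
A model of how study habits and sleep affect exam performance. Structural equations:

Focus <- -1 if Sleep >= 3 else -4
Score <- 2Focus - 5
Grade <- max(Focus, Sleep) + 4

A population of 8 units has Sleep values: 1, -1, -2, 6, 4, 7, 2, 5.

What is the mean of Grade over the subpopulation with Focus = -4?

E[Grade|Focus=-4] averages over only the 4 units with Focus=-4 (Sleep = 1, -1, -2, 2): Grade = 5, 3, 2, 6, mean 4.

4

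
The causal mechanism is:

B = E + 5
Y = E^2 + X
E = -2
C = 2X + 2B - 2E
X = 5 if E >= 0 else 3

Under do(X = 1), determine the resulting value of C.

The intervention breaks the incoming arrows to X: X = 5 if E >= 0 else 3 no longer applies, and X = 1.
B = E + 5  [with E=-2]  = 3
C = 2X + 2B - 2E  [with X=1, B=3, E=-2]  = 12

12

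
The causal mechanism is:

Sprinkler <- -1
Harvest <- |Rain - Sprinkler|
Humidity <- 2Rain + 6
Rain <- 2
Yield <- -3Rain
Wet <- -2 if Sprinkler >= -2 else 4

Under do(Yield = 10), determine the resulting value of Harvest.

The intervention breaks the incoming arrows to Yield: Yield <- -3Rain no longer applies, and Yield = 10.
Since Harvest is not a descendant of the intervened variable, it is unaffected.
Harvest = |Rain - Sprinkler|  [with Rain=2, Sprinkler=-1]  = 3

3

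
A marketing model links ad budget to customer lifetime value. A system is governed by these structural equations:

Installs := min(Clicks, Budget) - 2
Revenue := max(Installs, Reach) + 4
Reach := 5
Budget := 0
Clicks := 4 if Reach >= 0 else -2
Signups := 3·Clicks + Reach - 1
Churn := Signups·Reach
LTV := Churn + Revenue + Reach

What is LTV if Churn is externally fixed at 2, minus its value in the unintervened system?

Intervening sets Churn = 2 and removes its equation (Churn := Signups·Reach).
Clicks = 4 if Reach >= 0 else -2  [with Reach=5]  = 4
Installs = min(Clicks, Budget) - 2  [with Clicks=4, Budget=0]  = -2
Revenue = max(Installs, Reach) + 4  [with Installs=-2, Reach=5]  = 9
LTV = Churn + Revenue + Reach  [with Churn=2, Revenue=9, Reach=5]  = 16
Without intervention: Clicks = 4 if Reach >= 0 else -2  [with Reach=5]  = 4; Installs = min(Clicks, Budget) - 2  [with Clicks=4, Budget=0]  = -2; Signups = 3·Clicks + Reach - 1  [with Clicks=4, Reach=5]  = 16; Churn = Signups·Reach  [with Signups=16, Reach=5]  = 80; Revenue = max(Installs, Reach) + 4  [with Installs=-2, Reach=5]  = 9; LTV = Churn + Revenue + Reach  [with Churn=80, Revenue=9, Reach=5]  = 94.
Change = 16 − 94 = -78.

-78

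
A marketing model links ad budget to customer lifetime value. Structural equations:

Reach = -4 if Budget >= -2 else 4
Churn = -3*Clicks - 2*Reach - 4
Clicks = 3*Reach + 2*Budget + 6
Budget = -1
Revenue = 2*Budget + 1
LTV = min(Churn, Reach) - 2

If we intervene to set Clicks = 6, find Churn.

The intervention breaks the incoming arrows to Clicks: Clicks = 3*Reach + 2*Budget + 6 no longer applies, and Clicks = 6.
Reach = -4 if Budget >= -2 else 4  [with Budget=-1]  = -4
Churn = -3*Clicks - 2*Reach - 4  [with Clicks=6, Reach=-4]  = -14

-14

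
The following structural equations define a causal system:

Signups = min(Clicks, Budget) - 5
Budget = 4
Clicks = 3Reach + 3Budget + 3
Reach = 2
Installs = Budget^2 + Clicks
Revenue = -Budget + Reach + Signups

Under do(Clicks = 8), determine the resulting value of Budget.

4

Under do(Clicks=8), the mechanism Clicks = 3Reach + 3Budget + 3 is discarded; Clicks is fixed at 8.
Budget is not downstream of the intervention, so its value is determined by the original equations.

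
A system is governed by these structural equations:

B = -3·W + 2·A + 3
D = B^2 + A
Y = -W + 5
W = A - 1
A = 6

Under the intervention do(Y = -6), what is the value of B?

0

The intervention breaks the incoming arrows to Y: Y = -W + 5 no longer applies, and Y = -6.
B is not downstream of the intervention, so its value is determined by the original equations.
W = A - 1  [with A=6]  = 5
B = -3·W + 2·A + 3  [with W=5, A=6]  = 0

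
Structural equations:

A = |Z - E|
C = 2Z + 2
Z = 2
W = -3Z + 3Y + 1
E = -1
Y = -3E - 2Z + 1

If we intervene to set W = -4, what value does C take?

do(W=-4) replaces the equation W = -3Z + 3Y + 1 with the constant W = -4.
No directed path runs from W to C, so C keeps its natural value.
C = 2Z + 2  [with Z=2]  = 6

6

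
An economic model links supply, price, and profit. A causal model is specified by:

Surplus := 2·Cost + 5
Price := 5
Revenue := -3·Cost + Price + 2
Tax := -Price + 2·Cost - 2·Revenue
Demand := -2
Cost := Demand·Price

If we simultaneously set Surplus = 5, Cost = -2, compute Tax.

-35

Under do(Surplus = 5, Cost = -2), each intervened variable's structural equation is replaced by its fixed value.
Revenue = -3·Cost + Price + 2  [with Cost=-2, Price=5]  = 13
Tax = -Price + 2·Cost - 2·Revenue  [with Price=5, Cost=-2, Revenue=13]  = -35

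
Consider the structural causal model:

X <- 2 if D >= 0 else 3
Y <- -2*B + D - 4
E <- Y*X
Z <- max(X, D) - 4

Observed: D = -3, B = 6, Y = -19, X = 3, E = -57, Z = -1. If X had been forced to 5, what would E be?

Intervening sets X = 5 and removes its equation (X <- 2 if D >= 0 else 3).
Y = -2*B + D - 4  [with B=6, D=-3]  = -19
E = Y*X  [with Y=-19, X=5]  = -95

-95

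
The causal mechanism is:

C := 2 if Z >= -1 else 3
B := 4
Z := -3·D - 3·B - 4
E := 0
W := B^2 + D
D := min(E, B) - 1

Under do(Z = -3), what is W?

15

The intervention breaks the incoming arrows to Z: Z := -3·D - 3·B - 4 no longer applies, and Z = -3.
Since W is not a descendant of the intervened variable, it is unaffected.
D = min(E, B) - 1  [with E=0, B=4]  = -1
W = B^2 + D  [with B=4, D=-1]  = 15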